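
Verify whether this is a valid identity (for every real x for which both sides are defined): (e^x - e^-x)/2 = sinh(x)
Claim: (e^x - e^-x)/2 = sinh(x).
Reasoning: This is exactly the definition of the hyperbolic sine: sinh(x) := (e^x - e^-x)/2.
So the two sides agree for every real x for which both sides are defined.

Conclusion: Yes, this is an identity.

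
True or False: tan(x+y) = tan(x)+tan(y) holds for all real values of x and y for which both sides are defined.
Claim: tan(x+y) = tan(x)+tan(y).
Test a specific point where both sides are defined: x = π/4, y = π/3.
LHS = tan(x+y) ≈ -3.7321
RHS = tan(x)+tan(y) ≈ 2.7321
Since -3.7321 ≠ 2.7321, the equation fails at this point, so it cannot hold for all real values of x and y for which both sides are defined.
The correct formula is tan(x+y) = (tan(x) + tan(y))/(1 - tan(x)tan(y)).

Conclusion: False.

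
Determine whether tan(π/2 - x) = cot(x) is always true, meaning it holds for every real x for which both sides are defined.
Yes, this is an identity.

Claim: tan(π/2 - x) = cot(x).
Reasoning: tan(π/2 - x) = sin(π/2 - x)/cos(π/2 - x) = cos(x)/sin(x) = cot(x), using the cofunction identities sin(π/2 - x) = cos(x) and cos(π/2 - x) = sin(x).
So the two sides agree for every real x for which both sides are defined.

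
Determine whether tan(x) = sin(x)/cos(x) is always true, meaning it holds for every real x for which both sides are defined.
Yes, this is an identity.

Claim: tan(x) = sin(x)/cos(x).
Reasoning: For an angle x whose terminal point on the unit circle is (cos x, sin x), tan(x) is defined as the ratio (second coordinate)/(first coordinate) = sin(x)/cos(x), wherever cos(x) ≠ 0.
So the two sides agree for every real x for which both sides are defined.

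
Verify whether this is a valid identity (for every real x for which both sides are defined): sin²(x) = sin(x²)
No, this is NOT an identity.

Claim: sin²(x) = sin(x²).
Test a specific point where both sides are defined: x = π/4.
LHS = sin²(x) ≈ 0.5000
RHS = sin(x²) ≈ 0.5785
Since 0.5000 ≠ 0.5785, the equation fails at this point, so it cannot hold for every real x for which both sides are defined.
sin²(x) means (sin x)², squaring the output; sin(x²) squares the input. These are different functions.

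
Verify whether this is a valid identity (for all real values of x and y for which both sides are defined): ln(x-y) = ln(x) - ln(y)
Claim: ln(x-y) = ln(x) - ln(y).
Test a specific point where both sides are defined: x = 4, y = 1.
LHS = ln(x-y) ≈ 1.0986
RHS = ln(x) - ln(y) ≈ 1.3863
Since 1.0986 ≠ 1.3863, the equation fails at this point, so it cannot hold for all real values of x and y for which both sides are defined.
ln(x) - ln(y) = ln(x/y), not ln(x-y).

Conclusion: No, this is NOT an identity.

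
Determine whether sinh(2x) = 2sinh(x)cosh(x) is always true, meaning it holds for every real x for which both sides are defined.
Yes, this is an identity.

Claim: sinh(2x) = 2sinh(x)cosh(x).
Reasoning: 2sinh(x)cosh(x) = 2 · (e^x - e^-x)/2 · (e^x + e^-x)/2 = (e^(2x) - e^(-2x))/2 = sinh(2x).
So the two sides agree for every real x for which both sides are defined.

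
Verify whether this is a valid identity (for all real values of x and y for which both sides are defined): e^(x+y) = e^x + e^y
Claim: e^(x+y) = e^x + e^y.
Test a specific point where both sides are defined: x = -3, y = 1.
LHS = e^(x+y) ≈ 0.1353
RHS = e^x + e^y ≈ 2.7681
Since 0.1353 ≠ 2.7681, the equation fails at this point, so it cannot hold for all real values of x and y for which both sides are defined.
The correct rule is e^(x+y) = e^x · e^y (a product, not a sum).

Conclusion: No, this is NOT an identity.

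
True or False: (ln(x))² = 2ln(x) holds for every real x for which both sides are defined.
Claim: (ln(x))² = 2ln(x).
Test a specific point where both sides are defined: x = 4.
LHS = (ln(x))² ≈ 1.9218
RHS = 2ln(x) ≈ 2.7726
Since 1.9218 ≠ 2.7726, the equation fails at this point, so it cannot hold for every real x for which both sides are defined.
2ln(x) equals ln(x²), which is not the same as (ln x)².

Conclusion: False.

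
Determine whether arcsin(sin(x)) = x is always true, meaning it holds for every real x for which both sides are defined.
No, this is NOT an identity.

Claim: arcsin(sin(x)) = x.
Test a specific point where both sides are defined: x = 3π/4.
LHS = arcsin(sin(x)) ≈ 0.7854
RHS = x ≈ 2.3562
Since 0.7854 ≠ 2.3562, the equation fails at this point, so it cannot hold for every real x for which both sides are defined.
arcsin only returns values in [-π/2, π/2], so arcsin(sin(x)) = x holds only for x in that interval, not for all real x.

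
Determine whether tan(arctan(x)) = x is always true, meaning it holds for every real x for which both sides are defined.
Yes, this is an identity.

Claim: tan(arctan(x)) = x.
Reasoning: For every real x, arctan(x) is by definition the angle in (-π/2, π/2) whose tangent equals x. Taking the tangent of that angle returns x.
So the two sides agree for every real x for which both sides are defined.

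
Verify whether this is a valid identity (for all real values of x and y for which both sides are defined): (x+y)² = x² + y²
No, this is NOT an identity.

Claim: (x+y)² = x² + y².
Test a specific point where both sides are defined: x = 2, y = -3.
LHS = (x+y)² ≈ 1.0000
RHS = x² + y² ≈ 13.0000
Since 1.0000 ≠ 13.0000, the equation fails at this point, so it cannot hold for all real values of x and y for which both sides are defined.
The correct expansion is (x+y)² = x² + 2xy + y²; the cross term 2xy is missing.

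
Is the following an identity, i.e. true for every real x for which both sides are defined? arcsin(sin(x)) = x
No, this is NOT an identity.

Claim: arcsin(sin(x)) = x.
Test a specific point where both sides are defined: x = π.
LHS = arcsin(sin(x)) ≈ 0.0000
RHS = x ≈ 3.1416
Since 0.0000 ≠ 3.1416, the equation fails at this point, so it cannot hold for every real x for which both sides are defined.
arcsin only returns values in [-π/2, π/2], so arcsin(sin(x)) = x holds only for x in that interval, not for all real x.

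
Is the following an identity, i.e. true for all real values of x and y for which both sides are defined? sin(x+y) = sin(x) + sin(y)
Claim: sin(x+y) = sin(x) + sin(y).
Test a specific point where both sides are defined: x = -π/2, y = π/6.
LHS = sin(x+y) ≈ -0.8660
RHS = sin(x) + sin(y) ≈ -0.5000
Since -0.8660 ≠ -0.5000, the equation fails at this point, so it cannot hold for all real values of x and y for which both sides are defined.
The correct expansion is sin(x+y) = sin(x)cos(y) + cos(x)sin(y); sine is not additive.

Conclusion: No, this is NOT an identity.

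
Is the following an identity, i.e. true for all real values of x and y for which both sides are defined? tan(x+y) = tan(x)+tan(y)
Claim: tan(x+y) = tan(x)+tan(y).
Test a specific point where both sides are defined: x = -π/6, y = 3π/4.
LHS = tan(x+y) ≈ -3.7321
RHS = tan(x)+tan(y) ≈ -1.5774
Since -3.7321 ≠ -1.5774, the equation fails at this point, so it cannot hold for all real values of x and y for which both sides are defined.
The correct formula is tan(x+y) = (tan(x) + tan(y))/(1 - tan(x)tan(y)).

Conclusion: No, this is NOT an identity.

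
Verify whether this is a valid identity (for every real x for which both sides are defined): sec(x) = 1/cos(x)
Claim: sec(x) = 1/cos(x).
Reasoning: sec(x) is by definition the reciprocal of cos(x), wherever cos(x) ≠ 0.
So the two sides agree for every real x for which both sides are defined.

Conclusion: Yes, this is an identity.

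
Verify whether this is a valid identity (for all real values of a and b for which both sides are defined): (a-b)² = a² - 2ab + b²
Claim: (a-b)² = a² - 2ab + b².
Reasoning: Expand: (a-b)² = (a-b)(a-b) = a·a - a·b - b·a + b·b = a² - 2ab + b².
So the two sides agree for all real values of a and b for which both sides are defined.

Conclusion: Yes, this is an identity.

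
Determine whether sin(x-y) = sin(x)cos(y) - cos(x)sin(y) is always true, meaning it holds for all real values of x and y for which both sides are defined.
Claim: sin(x-y) = sin(x)cos(y) - cos(x)sin(y).
Reasoning: Replace y by -y in sin(x+y) = sin(x)cos(y) + cos(x)sin(y) and use cos(-y) = cos(y), sin(-y) = -sin(y): sin(x-y) = sin(x)cos(y) - cos(x)sin(y).
So the two sides agree for all real values of x and y for which both sides are defined.

Conclusion: Yes, this is an identity.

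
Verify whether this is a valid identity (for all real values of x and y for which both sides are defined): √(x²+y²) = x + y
Claim: √(x²+y²) = x + y.
Test a specific point where both sides are defined: x = 5, y = 5.
LHS = √(x²+y²) ≈ 7.0711
RHS = x + y ≈ 10.0000
Since 7.0711 ≠ 10.0000, the equation fails at this point, so it cannot hold for all real values of x and y for which both sides are defined.
(x+y)² = x² + 2xy + y², not x² + y², so the square root does not split this way.

Conclusion: No, this is NOT an identity.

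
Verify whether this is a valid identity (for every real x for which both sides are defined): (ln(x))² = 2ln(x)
No, this is NOT an identity.

Claim: (ln(x))² = 2ln(x).
Test a specific point where both sides are defined: x = 3/2.
LHS = (ln(x))² ≈ 0.1644
RHS = 2ln(x) ≈ 0.8109
Since 0.1644 ≠ 0.8109, the equation fails at this point, so it cannot hold for every real x for which both sides are defined.
2ln(x) equals ln(x²), which is not the same as (ln x)².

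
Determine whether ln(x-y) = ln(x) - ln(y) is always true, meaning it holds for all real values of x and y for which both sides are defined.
No, this is NOT an identity.

Claim: ln(x-y) = ln(x) - ln(y).
Test a specific point where both sides are defined: x = 3/2, y = 1/2.
LHS = ln(x-y) ≈ 0.0000
RHS = ln(x) - ln(y) ≈ 1.0986
Since 0.0000 ≠ 1.0986, the equation fails at this point, so it cannot hold for all real values of x and y for which both sides are defined.
ln(x) - ln(y) = ln(x/y), not ln(x-y).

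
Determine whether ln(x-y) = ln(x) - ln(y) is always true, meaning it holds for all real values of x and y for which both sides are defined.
No, this is NOT an identity.

Claim: ln(x-y) = ln(x) - ln(y).
Test a specific point where both sides are defined: x = 3, y = 3/2.
LHS = ln(x-y) ≈ 0.4055
RHS = ln(x) - ln(y) ≈ 0.6931
Since 0.4055 ≠ 0.6931, the equation fails at this point, so it cannot hold for all real values of x and y for which both sides are defined.
ln(x) - ln(y) = ln(x/y), not ln(x-y).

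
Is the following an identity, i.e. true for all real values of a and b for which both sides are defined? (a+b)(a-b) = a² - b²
Claim: (a+b)(a-b) = a² - b².
Reasoning: Expand: (a+b)(a-b) = a² - ab + ba - b² = a² - b² (the cross terms cancel).
So the two sides agree for all real values of a and b for which both sides are defined.

Conclusion: Yes, this is an identity.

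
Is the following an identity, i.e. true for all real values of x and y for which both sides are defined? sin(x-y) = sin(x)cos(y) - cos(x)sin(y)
Claim: sin(x-y) = sin(x)cos(y) - cos(x)sin(y).
Reasoning: Replace y by -y in sin(x+y) = sin(x)cos(y) + cos(x)sin(y) and use cos(-y) = cos(y), sin(-y) = -sin(y): sin(x-y) = sin(x)cos(y) - cos(x)sin(y).
So the two sides agree for all real values of x and y for which both sides are defined.

Conclusion: Yes, this is an identity.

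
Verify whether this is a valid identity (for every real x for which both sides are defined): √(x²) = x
Claim: √(x²) = x.
Test a specific point where both sides are defined: x = -3.
LHS = √(x²) ≈ 3.0000
RHS = x ≈ -3.0000
Since 3.0000 ≠ -3.0000, the equation fails at this point, so it cannot hold for every real x for which both sides are defined.
√(x²) = |x|, which differs from x whenever x < 0 (both sides are defined for every real x).

Conclusion: No, this is NOT an identity.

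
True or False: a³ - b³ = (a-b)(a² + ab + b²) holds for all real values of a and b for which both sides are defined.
Claim: a³ - b³ = (a-b)(a² + ab + b²).
Reasoning: Expand the right side: (a-b)(a² + ab + b²) = a³ + a²b + ab² - a²b - ab² - b³ = a³ - b³ (the middle terms cancel in pairs).
So the two sides agree for all real values of a and b for which both sides are defined.

Conclusion: True.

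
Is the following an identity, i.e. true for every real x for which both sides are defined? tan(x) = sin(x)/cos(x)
Yes, this is an identity.

Claim: tan(x) = sin(x)/cos(x).
Reasoning: For an angle x whose terminal point on the unit circle is (cos x, sin x), tan(x) is defined as the ratio (second coordinate)/(first coordinate) = sin(x)/cos(x), wherever cos(x) ≠ 0.
So the two sides agree for every real x for which both sides are defined.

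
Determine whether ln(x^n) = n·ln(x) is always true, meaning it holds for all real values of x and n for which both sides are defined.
Claim: ln(x^n) = n·ln(x).
Reasoning: The right side requires x > 0. For x > 0, x^n = (e^(ln x))^n = e^(n·ln x), so taking ln of both sides gives ln(x^n) = n·ln(x).
So the two sides agree for all real values of x and n for which both sides are defined.

Conclusion: Yes, this is an identity.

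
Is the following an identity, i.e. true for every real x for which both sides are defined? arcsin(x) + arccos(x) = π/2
Claim: arcsin(x) + arccos(x) = π/2.
Reasoning: Both sides are defined for -1 ≤ x ≤ 1. Let θ = arcsin(x), so sin θ = x and θ ∈ [-π/2, π/2]. Then cos(π/2 - θ) = sin θ = x and π/2 - θ ∈ [0, π], which is exactly the range of arccos, so arccos(x) = π/2 - θ. Adding: arcsin(x) + arccos(x) = θ + (π/2 - θ) = π/2.
So the two sides agree for every real x for which both sides are defined.

Conclusion: Yes, this is an identity.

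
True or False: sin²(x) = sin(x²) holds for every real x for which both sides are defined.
Claim: sin²(x) = sin(x²).
Test a specific point where both sides are defined: x = π.
LHS = sin²(x) ≈ 0.0000
RHS = sin(x²) ≈ -0.4303
Since 0.0000 ≠ -0.4303, the equation fails at this point, so it cannot hold for every real x for which both sides are defined.
sin²(x) means (sin x)², squaring the output; sin(x²) squares the input. These are different functions.

Conclusion: False.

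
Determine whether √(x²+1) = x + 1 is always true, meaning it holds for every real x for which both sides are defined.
No, this is NOT an identity.

Claim: √(x²+1) = x + 1.
Test a specific point where both sides are defined: x = 2.
LHS = √(x²+1) ≈ 2.2361
RHS = x + 1 ≈ 3.0000
Since 2.2361 ≠ 3.0000, the equation fails at this point, so it cannot hold for every real x for which both sides are defined.
(x+1)² = x² + 2x + 1 ≠ x² + 1 unless x = 0.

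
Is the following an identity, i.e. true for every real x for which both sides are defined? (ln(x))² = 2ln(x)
No, this is NOT an identity.

Claim: (ln(x))² = 2ln(x).
Test a specific point where both sides are defined: x = 2.
LHS = (ln(x))² ≈ 0.4805
RHS = 2ln(x) ≈ 1.3863
Since 0.4805 ≠ 1.3863, the equation fails at this point, so it cannot hold for every real x for which both sides are defined.
2ln(x) equals ln(x²), which is not the same as (ln x)².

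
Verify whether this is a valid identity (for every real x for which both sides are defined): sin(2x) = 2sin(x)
Claim: sin(2x) = 2sin(x).
Test a specific point where both sides are defined: x = 3π/4.
LHS = sin(2x) ≈ -1.0000
RHS = 2sin(x) ≈ 1.4142
Since -1.0000 ≠ 1.4142, the equation fails at this point, so it cannot hold for every real x for which both sides are defined.
The correct double-angle formula is sin(2x) = 2sin(x)cos(x).

Conclusion: No, this is NOT an identity.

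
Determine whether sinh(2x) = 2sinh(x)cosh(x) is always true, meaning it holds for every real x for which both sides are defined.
Claim: sinh(2x) = 2sinh(x)cosh(x).
Reasoning: 2sinh(x)cosh(x) = 2 · (e^x - e^-x)/2 · (e^x + e^-x)/2 = (e^(2x) - e^(-2x))/2 = sinh(2x).
So the two sides agree for every real x for which both sides are defined.

Conclusion: Yes, this is an identity.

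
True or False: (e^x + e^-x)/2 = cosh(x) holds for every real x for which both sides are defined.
True.

Claim: (e^x + e^-x)/2 = cosh(x).
Reasoning: This is exactly the definition of the hyperbolic cosine: cosh(x) := (e^x + e^-x)/2.
So the two sides agree for every real x for which both sides are defined.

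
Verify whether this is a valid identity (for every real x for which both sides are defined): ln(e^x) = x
Yes, this is an identity.

Claim: ln(e^x) = x.
Reasoning: ln is the inverse of the exponential: ln(e^x) asks for the exponent p with e^p = e^x, and since e^p is one-to-one that exponent is p = x.
So the two sides agree for every real x for which both sides are defined.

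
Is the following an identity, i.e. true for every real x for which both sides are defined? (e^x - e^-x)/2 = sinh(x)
Claim: (e^x - e^-x)/2 = sinh(x).
Reasoning: This is exactly the definition of the hyperbolic sine: sinh(x) := (e^x - e^-x)/2.
So the two sides agree for every real x for which both sides are defined.

Conclusion: Yes, this is an identity.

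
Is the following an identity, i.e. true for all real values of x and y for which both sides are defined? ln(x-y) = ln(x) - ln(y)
Claim: ln(x-y) = ln(x) - ln(y).
Test a specific point where both sides are defined: x = 5, y = 1/2.
LHS = ln(x-y) ≈ 1.5041
RHS = ln(x) - ln(y) ≈ 2.3026
Since 1.5041 ≠ 2.3026, the equation fails at this point, so it cannot hold for all real values of x and y for which both sides are defined.
ln(x) - ln(y) = ln(x/y), not ln(x-y).

Conclusion: No, this is NOT an identity.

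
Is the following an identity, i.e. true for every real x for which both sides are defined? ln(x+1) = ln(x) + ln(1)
Claim: ln(x+1) = ln(x) + ln(1).
Test a specific point where both sides are defined: x = 1.
LHS = ln(x+1) ≈ 0.6931
RHS = ln(x) + ln(1) ≈ 0.0000
Since 0.6931 ≠ 0.0000, the equation fails at this point, so it cannot hold for every real x for which both sides are defined.
ln(1) = 0, so the right side is just ln(x), which differs from ln(x+1).

Conclusion: No, this is NOT an identity.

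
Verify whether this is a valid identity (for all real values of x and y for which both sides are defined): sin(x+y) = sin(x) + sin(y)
No, this is NOT an identity.

Claim: sin(x+y) = sin(x) + sin(y).
Test a specific point where both sides are defined: x = π/2, y = -π/4.
LHS = sin(x+y) ≈ 0.7071
RHS = sin(x) + sin(y) ≈ 0.2929
Since 0.7071 ≠ 0.2929, the equation fails at this point, so it cannot hold for all real values of x and y for which both sides are defined.
The correct expansion is sin(x+y) = sin(x)cos(y) + cos(x)sin(y); sine is not additive.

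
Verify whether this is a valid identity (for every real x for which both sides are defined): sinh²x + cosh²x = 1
No, this is NOT an identity.

Claim: sinh²x + cosh²x = 1.
Test a specific point where both sides are defined: x = -1.
LHS = sinh²x + cosh²x ≈ 3.7622
RHS = 1 ≈ 1.0000
Since 3.7622 ≠ 1.0000, the equation fails at this point, so it cannot hold for every real x for which both sides are defined.
The correct hyperbolic identity is cosh²x - sinh²x = 1 (a difference); the sum sinh²x + cosh²x equals cosh(2x).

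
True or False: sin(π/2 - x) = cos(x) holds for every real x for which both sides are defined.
True.

Claim: sin(π/2 - x) = cos(x).
Reasoning: Use sin(u - v) = sin(u)cos(v) - cos(u)sin(v) with u = π/2, v = x: sin(π/2)cos(x) - cos(π/2)sin(x) = 1·cos(x) - 0·sin(x) = cos(x).
So the two sides agree for every real x for which both sides are defined.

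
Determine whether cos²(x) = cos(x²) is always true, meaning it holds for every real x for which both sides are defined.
Claim: cos²(x) = cos(x²).
Test a specific point where both sides are defined: x = -π/2.
LHS = cos²(x) ≈ 0.0000
RHS = cos(x²) ≈ -0.7812
Since 0.0000 ≠ -0.7812, the equation fails at this point, so it cannot hold for every real x for which both sides are defined.
cos²(x) means (cos x)², squaring the output; cos(x²) squares the input. These are different functions.

Conclusion: No, this is NOT an identity.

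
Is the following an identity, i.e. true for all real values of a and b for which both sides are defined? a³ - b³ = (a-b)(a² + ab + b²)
Claim: a³ - b³ = (a-b)(a² + ab + b²).
Reasoning: Expand the right side: (a-b)(a² + ab + b²) = a³ + a²b + ab² - a²b - ab² - b³ = a³ - b³ (the middle terms cancel in pairs).
So the two sides agree for all real values of a and b for which both sides are defined.

Conclusion: Yes, this is an identity.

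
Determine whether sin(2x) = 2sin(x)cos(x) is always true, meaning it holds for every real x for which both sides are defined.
Claim: sin(2x) = 2sin(x)cos(x).
Reasoning: Put y = x in the addition formula sin(x+y) = sin(x)cos(y) + cos(x)sin(y): sin(2x) = sin(x)cos(x) + cos(x)sin(x) = 2sin(x)cos(x).
So the two sides agree for every real x for which both sides are defined.

Conclusion: Yes, this is an identity.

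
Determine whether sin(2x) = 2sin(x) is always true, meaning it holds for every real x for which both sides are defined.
Claim: sin(2x) = 2sin(x).
Test a specific point where both sides are defined: x = π/2.
LHS = sin(2x) ≈ 0.0000
RHS = 2sin(x) ≈ 2.0000
Since 0.0000 ≠ 2.0000, the equation fails at this point, so it cannot hold for every real x for which both sides are defined.
The correct double-angle formula is sin(2x) = 2sin(x)cos(x).

Conclusion: No, this is NOT an identity.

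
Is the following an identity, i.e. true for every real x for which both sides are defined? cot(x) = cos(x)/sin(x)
Yes, this is an identity.

Claim: cot(x) = cos(x)/sin(x).
Reasoning: cot(x) is defined as 1/tan(x) = 1/(sin(x)/cos(x)) = cos(x)/sin(x), wherever sin(x) ≠ 0.
So the two sides agree for every real x for which both sides are defined.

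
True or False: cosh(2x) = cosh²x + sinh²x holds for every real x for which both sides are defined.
True.

Claim: cosh(2x) = cosh²x + sinh²x.
Reasoning: cosh²x = (e^(2x) + 2 + e^(-2x))/4 and sinh²x = (e^(2x) - 2 + e^(-2x))/4. Adding gives (2e^(2x) + 2e^(-2x))/4 = (e^(2x) + e^(-2x))/2 = cosh(2x).
So the two sides agree for every real x for which both sides are defined.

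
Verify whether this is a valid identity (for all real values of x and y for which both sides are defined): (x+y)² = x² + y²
No, this is NOT an identity.

Claim: (x+y)² = x² + y².
Test a specific point where both sides are defined: x = 4, y = 1.
LHS = (x+y)² ≈ 25.0000
RHS = x² + y² ≈ 17.0000
Since 25.0000 ≠ 17.0000, the equation fails at this point, so it cannot hold for all real values of x and y for which both sides are defined.
The correct expansion is (x+y)² = x² + 2xy + y²; the cross term 2xy is missing.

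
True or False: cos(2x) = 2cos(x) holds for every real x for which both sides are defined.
False.

Claim: cos(2x) = 2cos(x).
Test a specific point where both sides are defined: x = π.
LHS = cos(2x) ≈ 1.0000
RHS = 2cos(x) ≈ -2.0000
Since 1.0000 ≠ -2.0000, the equation fails at this point, so it cannot hold for every real x for which both sides are defined.
The correct double-angle formula is cos(2x) = cos²x - sin²x.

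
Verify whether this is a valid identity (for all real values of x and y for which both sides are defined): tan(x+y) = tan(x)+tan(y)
No, this is NOT an identity.

Claim: tan(x+y) = tan(x)+tan(y).
Test a specific point where both sides are defined: x = -π/3, y = 3π/4.
LHS = tan(x+y) ≈ 3.7321
RHS = tan(x)+tan(y) ≈ -2.7321
Since 3.7321 ≠ -2.7321, the equation fails at this point, so it cannot hold for all real values of x and y for which both sides are defined.
The correct formula is tan(x+y) = (tan(x) + tan(y))/(1 - tan(x)tan(y)).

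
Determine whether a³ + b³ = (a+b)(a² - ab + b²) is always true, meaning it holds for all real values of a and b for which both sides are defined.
Claim: a³ + b³ = (a+b)(a² - ab + b²).
Reasoning: Expand the right side: (a+b)(a² - ab + b²) = a³ - a²b + ab² + a²b - ab² + b³ = a³ + b³ (the middle terms cancel in pairs).
So the two sides agree for all real values of a and b for which both sides are defined.

Conclusion: Yes, this is an identity.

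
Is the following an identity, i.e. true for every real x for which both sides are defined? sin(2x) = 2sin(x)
No, this is NOT an identity.

Claim: sin(2x) = 2sin(x).
Test a specific point where both sides are defined: x = -π/6.
LHS = sin(2x) ≈ -0.8660
RHS = 2sin(x) ≈ -1.0000
Since -0.8660 ≠ -1.0000, the equation fails at this point, so it cannot hold for every real x for which both sides are defined.
The correct double-angle formula is sin(2x) = 2sin(x)cos(x).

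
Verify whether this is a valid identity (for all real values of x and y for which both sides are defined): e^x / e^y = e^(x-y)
Claim: e^x / e^y = e^(x-y).
Reasoning: 1/e^y = e^(-y), so e^x / e^y = e^x · e^(-y) = e^(x + (-y)) = e^(x-y) by the product rule for exponents.
So the two sides agree for all real values of x and y for which both sides are defined.

Conclusion: Yes, this is an identity.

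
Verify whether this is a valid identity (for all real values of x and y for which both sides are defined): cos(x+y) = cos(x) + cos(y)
No, this is NOT an identity.

Claim: cos(x+y) = cos(x) + cos(y).
Test a specific point where both sides are defined: x = π/4, y = -π/6.
LHS = cos(x+y) ≈ 0.9659
RHS = cos(x) + cos(y) ≈ 1.5731
Since 0.9659 ≠ 1.5731, the equation fails at this point, so it cannot hold for all real values of x and y for which both sides are defined.
The correct expansion is cos(x+y) = cos(x)cos(y) - sin(x)sin(y); cosine is not additive.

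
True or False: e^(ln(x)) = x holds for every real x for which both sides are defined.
Claim: e^(ln(x)) = x.
Reasoning: For x > 0, ln(x) is by definition the exponent p such that e^p = x. Raising e to that exponent therefore returns x: e^(ln x) = x.
So the two sides agree for every real x for which both sides are defined.

Conclusion: True.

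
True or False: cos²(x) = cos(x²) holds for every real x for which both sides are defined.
Claim: cos²(x) = cos(x²).
Test a specific point where both sides are defined: x = -π/4.
LHS = cos²(x) ≈ 0.5000
RHS = cos(x²) ≈ 0.8157
Since 0.5000 ≠ 0.8157, the equation fails at this point, so it cannot hold for every real x for which both sides are defined.
cos²(x) means (cos x)², squaring the output; cos(x²) squares the input. These are different functions.

Conclusion: False.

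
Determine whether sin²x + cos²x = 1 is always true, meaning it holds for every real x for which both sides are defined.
Yes, this is an identity.

Claim: sin²x + cos²x = 1.
Reasoning: The point (cos x, sin x) lies on the unit circle X² + Y² = 1, so cos²x + sin²x = 1 for every real x.
So the two sides agree for every real x for which both sides are defined.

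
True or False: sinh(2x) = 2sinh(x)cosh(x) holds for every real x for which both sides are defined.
True.

Claim: sinh(2x) = 2sinh(x)cosh(x).
Reasoning: 2sinh(x)cosh(x) = 2 · (e^x - e^-x)/2 · (e^x + e^-x)/2 = (e^(2x) - e^(-2x))/2 = sinh(2x).
So the two sides agree for every real x for which both sides are defined.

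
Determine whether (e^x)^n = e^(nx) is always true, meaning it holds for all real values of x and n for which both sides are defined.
Claim: (e^x)^n = e^(nx).
Reasoning: e^x is a positive real number, and for a positive base B and real exponent n, B^n = e^(n·ln B). With B = e^x, ln B = x, so (e^x)^n = e^(n·x).
So the two sides agree for all real values of x and n for which both sides are defined.

Conclusion: Yes, this is an identity.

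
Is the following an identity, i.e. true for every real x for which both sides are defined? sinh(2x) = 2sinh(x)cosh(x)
Yes, this is an identity.

Claim: sinh(2x) = 2sinh(x)cosh(x).
Reasoning: 2sinh(x)cosh(x) = 2 · (e^x - e^-x)/2 · (e^x + e^-x)/2 = (e^(2x) - e^(-2x))/2 = sinh(2x).
So the two sides agree for every real x for which both sides are defined.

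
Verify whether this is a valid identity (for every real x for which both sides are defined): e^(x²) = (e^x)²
No, this is NOT an identity.

Claim: e^(x²) = (e^x)².
Test a specific point where both sides are defined: x = 3/2.
LHS = e^(x²) ≈ 9.4877
RHS = (e^x)² ≈ 20.0855
Since 9.4877 ≠ 20.0855, the equation fails at this point, so it cannot hold for every real x for which both sides are defined.
(e^x)² = e^(2x), and 2x ≠ x² in general.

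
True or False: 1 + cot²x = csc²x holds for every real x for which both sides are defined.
True.

Claim: 1 + cot²x = csc²x.
Reasoning: Start from sin²x + cos²x = 1 and divide every term by sin²x (allowed wherever cot x and csc x are defined): 1 + cot²x = 1/sin²x = csc²x.
So the two sides agree for every real x for which both sides are defined.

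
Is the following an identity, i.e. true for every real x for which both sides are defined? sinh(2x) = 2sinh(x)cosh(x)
Claim: sinh(2x) = 2sinh(x)cosh(x).
Reasoning: 2sinh(x)cosh(x) = 2 · (e^x - e^-x)/2 · (e^x + e^-x)/2 = (e^(2x) - e^(-2x))/2 = sinh(2x).
So the two sides agree for every real x for which both sides are defined.

Conclusion: Yes, this is an identity.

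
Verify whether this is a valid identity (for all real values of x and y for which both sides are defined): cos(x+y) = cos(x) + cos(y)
No, this is NOT an identity.

Claim: cos(x+y) = cos(x) + cos(y).
Test a specific point where both sides are defined: x = -π/2, y = -π/4.
LHS = cos(x+y) ≈ -0.7071
RHS = cos(x) + cos(y) ≈ 0.7071
Since -0.7071 ≠ 0.7071, the equation fails at this point, so it cannot hold for all real values of x and y for which both sides are defined.
The correct expansion is cos(x+y) = cos(x)cos(y) - sin(x)sin(y); cosine is not additive.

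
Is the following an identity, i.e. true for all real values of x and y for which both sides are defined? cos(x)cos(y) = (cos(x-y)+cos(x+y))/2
Yes, this is an identity.

Claim: cos(x)cos(y) = (cos(x-y)+cos(x+y))/2.
Reasoning: cos(x-y) = cos(x)cos(y) + sin(x)sin(y) and cos(x+y) = cos(x)cos(y) - sin(x)sin(y). Adding, cos(x-y) + cos(x+y) = 2cos(x)cos(y); divide by 2.
So the two sides agree for all real values of x and y for which both sides are defined.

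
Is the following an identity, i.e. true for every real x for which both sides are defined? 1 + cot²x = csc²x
Yes, this is an identity.

Claim: 1 + cot²x = csc²x.
Reasoning: Start from sin²x + cos²x = 1 and divide every term by sin²x (allowed wherever cot x and csc x are defined): 1 + cot²x = 1/sin²x = csc²x.
So the two sides agree for every real x for which both sides are defined.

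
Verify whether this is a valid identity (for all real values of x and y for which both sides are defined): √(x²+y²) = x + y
No, this is NOT an identity.

Claim: √(x²+y²) = x + y.
Test a specific point where both sides are defined: x = 5, y = -1.
LHS = √(x²+y²) ≈ 5.0990
RHS = x + y ≈ 4.0000
Since 5.0990 ≠ 4.0000, the equation fails at this point, so it cannot hold for all real values of x and y for which both sides are defined.
(x+y)² = x² + 2xy + y², not x² + y², so the square root does not split this way.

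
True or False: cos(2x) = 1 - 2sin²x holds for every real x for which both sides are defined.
Claim: cos(2x) = 1 - 2sin²x.
Reasoning: cos(2x) = cos²x - sin²x. Replace cos²x by 1 - sin²x: (1 - sin²x) - sin²x = 1 - 2sin²x.
So the two sides agree for every real x for which both sides are defined.

Conclusion: True.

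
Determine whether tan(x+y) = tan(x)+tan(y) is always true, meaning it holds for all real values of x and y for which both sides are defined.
No, this is NOT an identity.

Claim: tan(x+y) = tan(x)+tan(y).
Test a specific point where both sides are defined: x = π/6, y = 3π/4.
LHS = tan(x+y) ≈ -0.2679
RHS = tan(x)+tan(y) ≈ -0.4226
Since -0.2679 ≠ -0.4226, the equation fails at this point, so it cannot hold for all real values of x and y for which both sides are defined.
The correct formula is tan(x+y) = (tan(x) + tan(y))/(1 - tan(x)tan(y)).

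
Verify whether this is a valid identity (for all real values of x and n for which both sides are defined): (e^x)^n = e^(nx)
Yes, this is an identity.

Claim: (e^x)^n = e^(nx).
Reasoning: e^x is a positive real number, and for a positive base B and real exponent n, B^n = e^(n·ln B). With B = e^x, ln B = x, so (e^x)^n = e^(n·x).
So the two sides agree for all real values of x and n for which both sides are defined.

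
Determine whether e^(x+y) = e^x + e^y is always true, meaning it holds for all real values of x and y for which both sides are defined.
Claim: e^(x+y) = e^x + e^y.
Test a specific point where both sides are defined: x = 1, y = -3.
LHS = e^(x+y) ≈ 0.1353
RHS = e^x + e^y ≈ 2.7681
Since 0.1353 ≠ 2.7681, the equation fails at this point, so it cannot hold for all real values of x and y for which both sides are defined.
The correct rule is e^(x+y) = e^x · e^y (a product, not a sum).

Conclusion: No, this is NOT an identity.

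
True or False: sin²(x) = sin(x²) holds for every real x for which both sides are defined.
False.

Claim: sin²(x) = sin(x²).
Test a specific point where both sides are defined: x = π.
LHS = sin²(x) ≈ 0.0000
RHS = sin(x²) ≈ -0.4303
Since 0.0000 ≠ -0.4303, the equation fails at this point, so it cannot hold for every real x for which both sides are defined.
sin²(x) means (sin x)², squaring the output; sin(x²) squares the input. These are different functions.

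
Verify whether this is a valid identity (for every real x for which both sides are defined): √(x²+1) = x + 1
No, this is NOT an identity.

Claim: √(x²+1) = x + 1.
Test a specific point where both sides are defined: x = 1/2.
LHS = √(x²+1) ≈ 1.1180
RHS = x + 1 ≈ 1.5000
Since 1.1180 ≠ 1.5000, the equation fails at this point, so it cannot hold for every real x for which both sides are defined.
(x+1)² = x² + 2x + 1 ≠ x² + 1 unless x = 0.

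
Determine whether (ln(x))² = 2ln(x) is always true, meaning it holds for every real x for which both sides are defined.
No, this is NOT an identity.

Claim: (ln(x))² = 2ln(x).
Test a specific point where both sides are defined: x = 4.
LHS = (ln(x))² ≈ 1.9218
RHS = 2ln(x) ≈ 2.7726
Since 1.9218 ≠ 2.7726, the equation fails at this point, so it cannot hold for every real x for which both sides are defined.
2ln(x) equals ln(x²), which is not the same as (ln x)².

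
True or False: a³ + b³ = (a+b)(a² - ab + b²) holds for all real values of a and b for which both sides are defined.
Claim: a³ + b³ = (a+b)(a² - ab + b²).
Reasoning: Expand the right side: (a+b)(a² - ab + b²) = a³ - a²b + ab² + a²b - ab² + b³ = a³ + b³ (the middle terms cancel in pairs).
So the two sides agree for all real values of a and b for which both sides are defined.

Conclusion: True.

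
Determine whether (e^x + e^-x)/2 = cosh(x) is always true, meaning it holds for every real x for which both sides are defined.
Yes, this is an identity.

Claim: (e^x + e^-x)/2 = cosh(x).
Reasoning: This is exactly the definition of the hyperbolic cosine: cosh(x) := (e^x + e^-x)/2.
So the two sides agree for every real x for which both sides are defined.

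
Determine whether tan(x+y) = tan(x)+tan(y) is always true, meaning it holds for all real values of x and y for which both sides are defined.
Claim: tan(x+y) = tan(x)+tan(y).
Test a specific point where both sides are defined: x = π/6, y = -π/4.
LHS = tan(x+y) ≈ -0.2679
RHS = tan(x)+tan(y) ≈ -0.4226
Since -0.2679 ≠ -0.4226, the equation fails at this point, so it cannot hold for all real values of x and y for which both sides are defined.
The correct formula is tan(x+y) = (tan(x) + tan(y))/(1 - tan(x)tan(y)).

Conclusion: No, this is NOT an identity.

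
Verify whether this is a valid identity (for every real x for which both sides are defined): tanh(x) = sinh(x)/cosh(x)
Yes, this is an identity.

Claim: tanh(x) = sinh(x)/cosh(x).
Reasoning: tanh(x) is defined as sinh(x)/cosh(x) = (e^x - e^-x)/(e^x + e^-x); cosh(x) ≥ 1 is never zero, so this holds for every real x.
So the two sides agree for every real x for which both sides are defined.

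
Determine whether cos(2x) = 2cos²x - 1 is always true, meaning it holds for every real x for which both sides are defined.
Claim: cos(2x) = 2cos²x - 1.
Reasoning: cos(2x) = cos²x - sin²x. Replace sin²x by 1 - cos²x: cos²x - (1 - cos²x) = 2cos²x - 1.
So the two sides agree for every real x for which both sides are defined.

Conclusion: Yes, this is an identity.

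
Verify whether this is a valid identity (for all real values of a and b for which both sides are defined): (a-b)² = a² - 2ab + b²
Yes, this is an identity.

Claim: (a-b)² = a² - 2ab + b².
Reasoning: Expand: (a-b)² = (a-b)(a-b) = a·a - a·b - b·a + b·b = a² - 2ab + b².
So the two sides agree for all real values of a and b for which both sides are defined.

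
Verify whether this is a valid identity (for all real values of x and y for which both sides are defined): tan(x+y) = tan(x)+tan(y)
Claim: tan(x+y) = tan(x)+tan(y).
Test a specific point where both sides are defined: x = 2π/3, y = π/4.
LHS = tan(x+y) ≈ -0.2679
RHS = tan(x)+tan(y) ≈ -0.7321
Since -0.2679 ≠ -0.7321, the equation fails at this point, so it cannot hold for all real values of x and y for which both sides are defined.
The correct formula is tan(x+y) = (tan(x) + tan(y))/(1 - tan(x)tan(y)).

Conclusion: No, this is NOT an identity.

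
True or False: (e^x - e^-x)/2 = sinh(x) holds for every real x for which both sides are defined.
Claim: (e^x - e^-x)/2 = sinh(x).
Reasoning: This is exactly the definition of the hyperbolic sine: sinh(x) := (e^x - e^-x)/2.
So the two sides agree for every real x for which both sides are defined.

Conclusion: True.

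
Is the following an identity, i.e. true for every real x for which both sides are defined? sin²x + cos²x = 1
Yes, this is an identity.

Claim: sin²x + cos²x = 1.
Reasoning: The point (cos x, sin x) lies on the unit circle X² + Y² = 1, so cos²x + sin²x = 1 for every real x.
So the two sides agree for every real x for which both sides are defined.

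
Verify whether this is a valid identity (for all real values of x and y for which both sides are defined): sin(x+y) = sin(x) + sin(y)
Claim: sin(x+y) = sin(x) + sin(y).
Test a specific point where both sides are defined: x = -π/3, y = -π/4.
LHS = sin(x+y) ≈ -0.9659
RHS = sin(x) + sin(y) ≈ -1.5731
Since -0.9659 ≠ -1.5731, the equation fails at this point, so it cannot hold for all real values of x and y for which both sides are defined.
The correct expansion is sin(x+y) = sin(x)cos(y) + cos(x)sin(y); sine is not additive.

Conclusion: No, this is NOT an identity.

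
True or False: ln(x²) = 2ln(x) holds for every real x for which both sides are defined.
True.

Claim: ln(x²) = 2ln(x).
Reasoning: The right side requires x > 0. For x > 0, x² = (e^(ln x))² = e^(2ln x), so ln(x²) = 2ln(x). (For x < 0 the right side is undefined, so those values are outside the claim.)
So the two sides agree for every real x for which both sides are defined.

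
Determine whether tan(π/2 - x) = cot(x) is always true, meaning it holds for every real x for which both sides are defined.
Claim: tan(π/2 - x) = cot(x).
Reasoning: tan(π/2 - x) = sin(π/2 - x)/cos(π/2 - x) = cos(x)/sin(x) = cot(x), using the cofunction identities sin(π/2 - x) = cos(x) and cos(π/2 - x) = sin(x).
So the two sides agree for every real x for which both sides are defined.

Conclusion: Yes, this is an identity.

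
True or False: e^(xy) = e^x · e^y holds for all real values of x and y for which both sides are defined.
Claim: e^(xy) = e^x · e^y.
Test a specific point where both sides are defined: x = -3, y = -2.
LHS = e^(xy) ≈ 403.4288
RHS = e^x · e^y ≈ 0.0067
Since 403.4288 ≠ 0.0067, the equation fails at this point, so it cannot hold for all real values of x and y for which both sides are defined.
e^x · e^y = e^(x+y), not e^(xy).

Conclusion: False.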